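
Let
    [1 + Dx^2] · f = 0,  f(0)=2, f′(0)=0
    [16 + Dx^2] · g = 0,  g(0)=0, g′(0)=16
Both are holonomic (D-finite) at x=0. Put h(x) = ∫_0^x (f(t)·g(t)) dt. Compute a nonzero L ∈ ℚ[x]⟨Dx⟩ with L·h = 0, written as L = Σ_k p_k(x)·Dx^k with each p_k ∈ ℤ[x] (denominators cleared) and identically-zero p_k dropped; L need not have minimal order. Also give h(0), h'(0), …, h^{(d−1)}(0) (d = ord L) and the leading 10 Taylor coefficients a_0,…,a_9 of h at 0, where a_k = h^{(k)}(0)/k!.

L = 225·Dx + 34·Dx^3 + Dx^5  (order 5).
h: a_k = 0, 0, 16, 0, -76/3, 0, 842/45, 0, -10039/1260, 0, …
ICs: h(0) = 0, h′(0) = 0, h′′(0) = 32, h′′′(0) = 0, h′′′′(0) = -608.

f: a_k = 2, 0, -1, 0, 1/12, 0, -1/360, 0, 1/20160, 0, …
g: a_k = 0, 16, 0, -128/3, 0, 512/15, 0, -4096/315, 0, 8192/2835, …
f·g: L₀ = L_f ⊗_s L_g, ord ≤ 2·2.
h=∫₀ˣh₀: take L = L₀·Dx.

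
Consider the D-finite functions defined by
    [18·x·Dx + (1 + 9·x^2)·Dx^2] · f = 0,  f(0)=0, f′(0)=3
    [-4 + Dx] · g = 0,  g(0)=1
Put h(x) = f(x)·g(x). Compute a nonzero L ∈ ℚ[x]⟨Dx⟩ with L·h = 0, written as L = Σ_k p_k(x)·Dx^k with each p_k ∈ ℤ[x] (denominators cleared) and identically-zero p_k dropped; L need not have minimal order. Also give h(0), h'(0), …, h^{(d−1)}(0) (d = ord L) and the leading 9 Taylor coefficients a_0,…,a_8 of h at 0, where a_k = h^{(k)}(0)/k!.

L = (16 - 72·x + 144·x^2) + (-8 + 18·x - 72·x^2)·Dx + (1 + 9·x^2)·Dx^2  (order 2).
h: a_k = 0, 3, 12, 15, -4, 43/5, 124, -269/105, -83828/105, …
ICs: h(0) = 0, h′(0) = 3.

f: a_k = 0, 3, 0, -9, 0, 243/5, 0, -2187/7, 0, …
g: a_k = 1, 4, 8, 32/3, 32/3, 128/15, 256/45, 1024/315, 512/315, …
L₀ := L_f ⊗_s L_g (sym. prod.), ord ≤ 2.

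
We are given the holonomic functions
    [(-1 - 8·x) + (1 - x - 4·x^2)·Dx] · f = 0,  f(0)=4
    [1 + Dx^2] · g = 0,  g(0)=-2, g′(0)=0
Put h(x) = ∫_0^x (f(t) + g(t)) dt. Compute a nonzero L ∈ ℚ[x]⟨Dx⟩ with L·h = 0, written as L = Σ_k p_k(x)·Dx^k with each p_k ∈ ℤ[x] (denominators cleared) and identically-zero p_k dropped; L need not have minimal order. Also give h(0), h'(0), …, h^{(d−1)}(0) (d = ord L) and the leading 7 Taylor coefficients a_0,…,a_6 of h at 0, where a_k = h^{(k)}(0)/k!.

L = (55 + 486·x + 553·x^2 + 1488·x^3 + 80·x^4 + 128·x^5)·Dx + (-11 - 11·x - 23·x^2 + 169·x^3 + 348·x^4 + 48·x^5 + 64·x^6)·Dx^2 + (55 + 486·x + 553·x^2 + 1488·x^3 + 80·x^4 + 128·x^5)·Dx^3 + (-11 - 11·x - 23·x^2 + 169·x^3 + 348·x^4 + 48·x^5 + 64·x^6)·Dx^4  (order 4).
h: a_k = 0, 2, 2, 7, 9, 1391/60, 130/3, …
ICs: h(0) = 0, h′(0) = 2, h′′(0) = 4, h′′′(0) = 42.

f: a_k = 4, 4, 20, 36, 116, 260, 724, …
g: a_k = -2, 0, 1, 0, -1/12, 0, 1/360, …
Sum ⇒ L₀ = lclm(L_f,L_g) in ℚ(x)⟨Dx⟩.
h=∫h₀ ⇒ L = L₀·Dx.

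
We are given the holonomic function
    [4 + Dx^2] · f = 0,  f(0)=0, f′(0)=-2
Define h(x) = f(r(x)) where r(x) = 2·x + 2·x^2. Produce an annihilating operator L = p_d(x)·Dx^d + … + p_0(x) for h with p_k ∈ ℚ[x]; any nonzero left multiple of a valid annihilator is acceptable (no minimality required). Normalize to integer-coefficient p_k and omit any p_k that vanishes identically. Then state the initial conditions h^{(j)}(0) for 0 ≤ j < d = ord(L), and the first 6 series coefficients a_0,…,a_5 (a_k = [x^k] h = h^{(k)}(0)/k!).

L = (16 + 96·x + 192·x^2 + 128·x^3) - 2·Dx + (1 + 2·x)·Dx^2  (order 2).
h: a_k = 0, -4, -4, 32/3, 32, 352/15, …
ICs: h(0) = 0, h′(0) = -4.

f: a_k = 0, -2, 0, 4/3, 0, -4/15, …
Change of var in L_f (x↦r) gives L₀.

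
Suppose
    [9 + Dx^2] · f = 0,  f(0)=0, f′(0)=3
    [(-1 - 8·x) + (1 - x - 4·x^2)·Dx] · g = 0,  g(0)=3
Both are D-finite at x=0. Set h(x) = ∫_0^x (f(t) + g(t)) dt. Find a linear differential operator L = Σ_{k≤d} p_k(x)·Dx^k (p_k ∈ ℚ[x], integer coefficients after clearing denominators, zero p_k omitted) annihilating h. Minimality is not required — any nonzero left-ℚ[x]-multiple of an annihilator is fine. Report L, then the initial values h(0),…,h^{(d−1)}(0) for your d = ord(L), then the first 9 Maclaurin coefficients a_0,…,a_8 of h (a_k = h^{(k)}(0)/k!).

L = (-567 - 4806·x - 3321·x^2 - 9936·x^3 - 6480·x^4 - 10368·x^5)·Dx + (171 - 117·x - 441·x^2 + 135·x^3 - 540·x^4 - 3888·x^5 - 5184·x^6)·Dx^2 + (-63 - 534·x - 369·x^2 - 1104·x^3 - 720·x^4 - 1152·x^5)·Dx^3 + (19 - 13·x - 49·x^2 + 15·x^3 - 60·x^4 - 432·x^5 - 576·x^6)·Dx^4  (order 4).
h: a_k = 0, 3, 3, 5, 45/8, 87/5, 2627/80, 543/7, 740637/4480, …
ICs: h(0) = 0, h′(0) = 3, h′′(0) = 6, h′′′(0) = 30.

f: a_k = 0, 3, 0, -9/2, 0, 81/40, 0, -243/560, 0, …
g: a_k = 3, 3, 15, 27, 87, 195, 543, 1323, 3495, …
f+g: L₀ = lclm(L_f,L_g), ord ≤ 2+1.
∫: right-multiply L₀ by Dx.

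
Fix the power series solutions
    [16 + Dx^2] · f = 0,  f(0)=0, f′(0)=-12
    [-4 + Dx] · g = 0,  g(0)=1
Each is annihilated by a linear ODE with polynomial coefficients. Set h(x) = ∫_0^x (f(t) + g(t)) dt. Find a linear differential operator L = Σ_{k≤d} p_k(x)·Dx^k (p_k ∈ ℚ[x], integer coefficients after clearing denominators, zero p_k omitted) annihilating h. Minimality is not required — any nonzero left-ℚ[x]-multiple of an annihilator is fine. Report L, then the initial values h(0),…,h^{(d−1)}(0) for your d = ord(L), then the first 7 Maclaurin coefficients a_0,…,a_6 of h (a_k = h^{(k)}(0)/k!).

f: a_k = 0, -12, 0, 32, 0, -128/5, 0, …
g: a_k = 1, 4, 8, 32/3, 32/3, 128/15, 256/45, …
Sum ⇒ L₀ = lclm(L_f,L_g) in ℚ(x)⟨Dx⟩.
h=∫₀ˣh₀: take L = L₀·Dx.
L = -64·Dx + 16·Dx^2 - 4·Dx^3 + Dx^4  (order 4).
h: a_k = 0, 1, -4, 8/3, 32/3, 32/15, -128/45, …
ICs: h(0) = 0, h′(0) = 1, h′′(0) = -8, h′′′(0) = 16.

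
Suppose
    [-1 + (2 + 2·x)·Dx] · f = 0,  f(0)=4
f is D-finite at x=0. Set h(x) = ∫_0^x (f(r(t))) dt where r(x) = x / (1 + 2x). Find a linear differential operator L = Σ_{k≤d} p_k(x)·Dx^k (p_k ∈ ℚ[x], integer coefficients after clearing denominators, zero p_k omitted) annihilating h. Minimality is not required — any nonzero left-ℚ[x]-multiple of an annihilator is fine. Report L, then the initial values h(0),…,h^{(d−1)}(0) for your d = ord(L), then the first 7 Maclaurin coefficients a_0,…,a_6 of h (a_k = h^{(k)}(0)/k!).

f: a_k = 4, 2, -1/2, 1/4, -5/32, 7/64, -21/256, …
Substitute x→r, Dx→(1/r')Dx; clear ⇒ L₀.
Integrate: L := L₀·Dx.
L = -Dx + (2 + 10·x + 12·x^2)·Dx^2  (order 2).
h: a_k = 0, 4, 1, -3/2, 41/16, -757/160, 1181/128, …
ICs: h(0) = 0, h′(0) = 4.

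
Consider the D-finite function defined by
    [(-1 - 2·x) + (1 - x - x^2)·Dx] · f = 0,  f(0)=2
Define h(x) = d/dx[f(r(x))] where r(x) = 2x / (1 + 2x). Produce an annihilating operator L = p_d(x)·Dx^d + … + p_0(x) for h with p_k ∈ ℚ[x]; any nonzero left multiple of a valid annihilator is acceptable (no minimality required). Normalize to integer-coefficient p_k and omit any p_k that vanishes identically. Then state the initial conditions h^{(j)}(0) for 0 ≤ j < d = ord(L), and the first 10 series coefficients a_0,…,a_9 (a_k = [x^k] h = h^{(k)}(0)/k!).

f: a_k = 2, 2, 4, 6, 10, 16, 26, 42, 68, 110, …
L₀ from L_f via x↦r, Dx↦r'^{-1}Dx.
Differentiate: ansatz ord ≤ ord L₀ ⇒ L.
L = (4 + 24·x + 96·x^2 + 96·x^3) + (-1 - 10·x - 24·x^2 + 8·x^3 + 48·x^4)·Dx  (order 1).
h: a_k = 4, 16, 0, 128, -320, 1536, -5376, 20480, -73728, 266240, …
ICs: h(0) = 4.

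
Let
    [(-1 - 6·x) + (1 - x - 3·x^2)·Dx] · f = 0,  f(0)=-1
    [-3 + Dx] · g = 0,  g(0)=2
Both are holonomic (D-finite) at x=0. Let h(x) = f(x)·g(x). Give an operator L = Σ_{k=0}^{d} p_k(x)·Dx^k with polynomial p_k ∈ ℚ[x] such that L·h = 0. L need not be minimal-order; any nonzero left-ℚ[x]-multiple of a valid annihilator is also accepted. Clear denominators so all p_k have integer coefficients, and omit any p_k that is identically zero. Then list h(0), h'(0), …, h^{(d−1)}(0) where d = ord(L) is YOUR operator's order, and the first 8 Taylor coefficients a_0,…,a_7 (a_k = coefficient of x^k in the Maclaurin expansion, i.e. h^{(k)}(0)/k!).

L = (4 + 3·x - 9·x^2) + (-1 + x + 3·x^2)·Dx  (order 1).
h: a_k = -2, -8, -23, -56, -527/4, -1519/5, -28043/40, -56467/35, …
ICs: h(0) = -2.

f: a_k = -1, -1, -4, -7, -19, -40, -97, -217, …
g: a_k = 2, 6, 9, 9, 27/4, 81/20, 81/40, 243/280, …
h₀=f·g: eliminate ⇒ L₀, order ≤ 1·1.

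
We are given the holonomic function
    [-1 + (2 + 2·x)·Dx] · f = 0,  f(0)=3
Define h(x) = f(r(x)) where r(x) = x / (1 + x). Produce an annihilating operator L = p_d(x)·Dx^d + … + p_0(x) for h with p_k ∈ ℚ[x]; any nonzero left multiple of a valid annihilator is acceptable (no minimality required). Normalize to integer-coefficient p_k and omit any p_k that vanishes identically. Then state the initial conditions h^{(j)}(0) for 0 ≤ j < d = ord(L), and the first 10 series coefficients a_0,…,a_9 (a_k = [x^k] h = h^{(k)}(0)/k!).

L = -1 + (2 + 6·x + 4·x^2)·Dx  (order 1).
h: a_k = 3, 3/2, -15/8, 39/16, -423/128, 1197/256, -7059/1024, 21615/2048, -547383/32768, 1782609/65536, …
ICs: h(0) = 3.

f: a_k = 3, 3/2, -3/8, 3/16, -15/128, 21/256, -63/1024, 99/2048, -1287/32768, 2145/65536, …
L₀ from L_f via x↦r, Dx↦r'^{-1}Dx.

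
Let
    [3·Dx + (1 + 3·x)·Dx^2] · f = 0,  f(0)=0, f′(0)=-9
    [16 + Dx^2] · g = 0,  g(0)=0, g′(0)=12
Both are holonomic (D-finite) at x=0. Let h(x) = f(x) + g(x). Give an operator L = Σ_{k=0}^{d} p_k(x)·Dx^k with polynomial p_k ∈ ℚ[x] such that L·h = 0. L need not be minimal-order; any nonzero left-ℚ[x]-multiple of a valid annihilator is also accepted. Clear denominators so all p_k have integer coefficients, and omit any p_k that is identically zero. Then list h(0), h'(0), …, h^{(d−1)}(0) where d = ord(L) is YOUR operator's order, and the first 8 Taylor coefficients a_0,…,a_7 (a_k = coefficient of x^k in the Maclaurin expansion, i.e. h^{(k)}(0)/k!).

f: a_k = 0, -9, 27/2, -27, 243/4, -729/5, 729/2, -6561/7, …
g: a_k = 0, 12, 0, -32, 0, 128/5, 0, -1024/105, …
Weyl lclm of L_f,L_g ⇒ L₀ (ord ≤ 4).
L = (1680 + 2304·x + 3456·x^2)·Dx + (272 + 1584·x + 3456·x^2 + 3456·x^3)·Dx^2 + (105 + 144·x + 216·x^2)·Dx^3 + (17 + 99·x + 216·x^2 + 216·x^3)·Dx^4  (order 4).
h: a_k = 0, 3, 27/2, -59, 243/4, -601/5, 729/2, -99439/105, …
ICs: h(0) = 0, h′(0) = 3, h′′(0) = 27, h′′′(0) = -354.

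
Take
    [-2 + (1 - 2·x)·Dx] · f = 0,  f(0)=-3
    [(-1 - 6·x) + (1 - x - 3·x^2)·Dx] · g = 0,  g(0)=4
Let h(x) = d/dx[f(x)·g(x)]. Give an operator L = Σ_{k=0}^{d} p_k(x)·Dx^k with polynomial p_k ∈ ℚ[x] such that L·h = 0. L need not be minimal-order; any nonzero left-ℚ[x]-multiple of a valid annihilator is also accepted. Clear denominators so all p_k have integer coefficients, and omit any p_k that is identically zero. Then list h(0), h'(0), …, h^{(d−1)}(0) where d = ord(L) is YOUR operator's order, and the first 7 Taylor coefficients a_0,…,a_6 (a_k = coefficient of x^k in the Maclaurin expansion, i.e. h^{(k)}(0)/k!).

L = (20 - 18·x - 102·x^2 - 96·x^3 + 432·x^4) + (-3 + 7·x + 27·x^2 - 70·x^3 - 30·x^4 + 108·x^5)·Dx  (order 1).
h: a_k = -36, -240, -972, -3504, -11160, -33768, -97020, …
ICs: h(0) = -36.

f: a_k = -3, -6, -12, -24, -48, -96, -192, …
g: a_k = 4, 4, 16, 28, 76, 160, 388, …
h₀=f·g: eliminate ⇒ L₀, order ≤ 1·1.
Differentiate: ansatz ord ≤ ord L₀ ⇒ L.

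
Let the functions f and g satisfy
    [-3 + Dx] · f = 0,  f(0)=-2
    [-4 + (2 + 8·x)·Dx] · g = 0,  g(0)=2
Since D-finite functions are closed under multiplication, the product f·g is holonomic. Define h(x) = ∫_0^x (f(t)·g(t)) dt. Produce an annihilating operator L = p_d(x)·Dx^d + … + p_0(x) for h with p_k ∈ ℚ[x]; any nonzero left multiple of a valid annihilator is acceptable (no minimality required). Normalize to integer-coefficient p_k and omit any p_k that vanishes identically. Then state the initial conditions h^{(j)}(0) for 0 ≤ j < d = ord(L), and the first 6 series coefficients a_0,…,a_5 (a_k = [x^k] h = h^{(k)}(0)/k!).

f: a_k = -2, -6, -9, -9, -27/4, -81/20, …
g: a_k = 2, 4, -4, 8, -20, 56, …
Product ⇒ symmetric product L₀, ord ≤ 1.
h=∫₀ˣh₀: take L = L₀·Dx.
L = (-5 - 12·x)·Dx + (1 + 4·x)·Dx^2  (order 2).
h: a_k = 0, -4, -10, -34/3, -23/2, -43/10, …
ICs: h(0) = 0, h′(0) = -4.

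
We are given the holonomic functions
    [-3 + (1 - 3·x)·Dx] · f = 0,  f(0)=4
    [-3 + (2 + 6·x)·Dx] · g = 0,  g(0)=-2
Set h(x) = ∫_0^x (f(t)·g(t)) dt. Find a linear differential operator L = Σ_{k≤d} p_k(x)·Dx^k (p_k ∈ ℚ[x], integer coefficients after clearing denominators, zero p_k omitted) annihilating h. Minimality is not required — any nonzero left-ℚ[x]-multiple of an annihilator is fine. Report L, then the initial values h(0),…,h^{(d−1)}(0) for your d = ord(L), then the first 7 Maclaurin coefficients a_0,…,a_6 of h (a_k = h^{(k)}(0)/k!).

f: a_k = 4, 12, 36, 108, 324, 972, 2916, …
g: a_k = -2, -3, 9/4, -27/8, 405/64, -1701/128, 15309/512, …
Product ⇒ symmetric product L₀, ord ≤ 1.
Integrate: L := L₀·Dx.
L = (9 + 9·x)·Dx + (-2 + 18·x^2)·Dx^2  (order 2).
h: a_k = 0, -8, -18, -33, -621/8, -14499/80, -29565/64, …
ICs: h(0) = 0, h′(0) = -8.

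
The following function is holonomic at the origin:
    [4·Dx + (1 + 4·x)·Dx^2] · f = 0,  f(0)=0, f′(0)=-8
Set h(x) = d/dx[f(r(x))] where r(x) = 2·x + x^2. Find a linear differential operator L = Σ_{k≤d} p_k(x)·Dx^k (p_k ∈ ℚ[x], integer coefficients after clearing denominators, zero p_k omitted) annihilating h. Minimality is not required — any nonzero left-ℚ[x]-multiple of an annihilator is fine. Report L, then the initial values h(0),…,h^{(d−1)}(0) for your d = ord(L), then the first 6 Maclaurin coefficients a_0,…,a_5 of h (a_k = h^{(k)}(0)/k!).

f: a_k = 0, -8, 16, -128/3, 128, -2048/5, …
Change of var in L_f (x↦r) gives L₀.
h=h₀': d/dx-closure on L₀ ⇒ L.
L = (7 + 8·x + 4·x^2) + (1 + 9·x + 12·x^2 + 4·x^3)·Dx  (order 1).
h: a_k = -16, 112, -832, 6208, -46336, 345856, …
ICs: h(0) = -16.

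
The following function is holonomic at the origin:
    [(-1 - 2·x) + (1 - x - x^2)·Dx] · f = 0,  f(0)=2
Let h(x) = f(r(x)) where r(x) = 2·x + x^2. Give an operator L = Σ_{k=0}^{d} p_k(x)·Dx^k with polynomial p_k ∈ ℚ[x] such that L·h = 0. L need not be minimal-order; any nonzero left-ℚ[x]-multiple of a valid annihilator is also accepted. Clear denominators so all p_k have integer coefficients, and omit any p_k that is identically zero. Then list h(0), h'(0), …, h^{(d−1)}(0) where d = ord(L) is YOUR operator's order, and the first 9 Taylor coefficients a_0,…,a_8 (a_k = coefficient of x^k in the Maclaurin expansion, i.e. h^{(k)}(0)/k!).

L = (2 + 10·x + 12·x^2 + 4·x^3) + (-1 + 2·x + 5·x^2 + 4·x^3 + x^4)·Dx  (order 1).
h: a_k = 2, 4, 18, 64, 236, 868, 3190, 11728, 43114, …
ICs: h(0) = 2.

f: a_k = 2, 2, 4, 6, 10, 16, 26, 42, 68, …
f∘r: x↦r, Dx↦Dx/r' in L_f ⇒ L₀.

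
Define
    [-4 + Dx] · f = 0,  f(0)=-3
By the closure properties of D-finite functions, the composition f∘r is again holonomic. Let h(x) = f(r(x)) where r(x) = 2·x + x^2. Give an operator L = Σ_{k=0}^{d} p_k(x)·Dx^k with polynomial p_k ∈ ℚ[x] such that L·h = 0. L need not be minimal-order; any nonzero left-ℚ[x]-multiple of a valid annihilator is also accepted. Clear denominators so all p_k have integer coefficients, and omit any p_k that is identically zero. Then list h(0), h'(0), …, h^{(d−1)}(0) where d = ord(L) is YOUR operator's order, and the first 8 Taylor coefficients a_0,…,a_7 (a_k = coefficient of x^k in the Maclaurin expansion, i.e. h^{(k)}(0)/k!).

L = (-8 - 8·x) + Dx  (order 1).
h: a_k = -3, -24, -108, -352, -920, -10176/5, -59104/15, -717056/105, …
ICs: h(0) = -3.

f: a_k = -3, -12, -24, -32, -32, -128/5, -256/15, -1024/105, …
Change of var in L_f (x↦r) gives L₀.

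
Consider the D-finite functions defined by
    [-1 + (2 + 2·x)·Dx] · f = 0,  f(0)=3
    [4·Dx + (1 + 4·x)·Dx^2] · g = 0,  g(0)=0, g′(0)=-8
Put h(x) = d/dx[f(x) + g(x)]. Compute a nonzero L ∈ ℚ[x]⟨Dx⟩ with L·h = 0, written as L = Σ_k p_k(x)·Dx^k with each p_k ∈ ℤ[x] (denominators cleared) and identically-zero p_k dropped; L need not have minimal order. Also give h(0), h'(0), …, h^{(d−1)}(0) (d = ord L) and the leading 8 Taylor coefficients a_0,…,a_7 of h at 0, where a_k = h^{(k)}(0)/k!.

L = (52 + 16·x) + (125 + 232·x + 80·x^2)·Dx + (14 + 78·x + 96·x^2 + 32·x^3)·Dx^2  (order 2).
h: a_k = -13/2, 125/4, -2039/16, 16369/32, -524183/256, 4194115/512, -67108171/2048, 536869625/4096, …
ICs: h(0) = -13/2, h′(0) = 125/4.

f: a_k = 3, 3/2, -3/8, 3/16, -15/128, 21/256, -63/1024, 99/2048, …
g: a_k = 0, -8, 16, -128/3, 128, -2048/5, 4096/3, -32768/7, …
f+g: L₀ = lclm(L_f,L_g), ord ≤ 1+2.
Derive L from L₀ (diff closure).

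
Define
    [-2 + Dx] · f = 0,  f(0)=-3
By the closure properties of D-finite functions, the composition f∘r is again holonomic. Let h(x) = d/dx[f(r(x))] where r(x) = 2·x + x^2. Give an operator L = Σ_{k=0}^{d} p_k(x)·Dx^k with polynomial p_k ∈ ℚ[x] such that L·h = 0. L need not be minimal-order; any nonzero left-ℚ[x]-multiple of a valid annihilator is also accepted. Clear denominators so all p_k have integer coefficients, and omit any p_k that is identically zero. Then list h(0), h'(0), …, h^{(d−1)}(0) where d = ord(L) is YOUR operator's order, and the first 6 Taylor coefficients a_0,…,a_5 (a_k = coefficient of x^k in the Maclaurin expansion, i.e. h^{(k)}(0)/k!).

L = (5 + 8·x + 4·x^2) + (-1 - x)·Dx  (order 1).
h: a_k = -12, -60, -168, -344, -568, -3992/5, …
ICs: h(0) = -12.

f: a_k = -3, -6, -6, -4, -2, -4/5, …
f∘r: x↦r, Dx↦Dx/r' in L_f ⇒ L₀.
h=h₀': d/dx-closure on L₀ ⇒ L.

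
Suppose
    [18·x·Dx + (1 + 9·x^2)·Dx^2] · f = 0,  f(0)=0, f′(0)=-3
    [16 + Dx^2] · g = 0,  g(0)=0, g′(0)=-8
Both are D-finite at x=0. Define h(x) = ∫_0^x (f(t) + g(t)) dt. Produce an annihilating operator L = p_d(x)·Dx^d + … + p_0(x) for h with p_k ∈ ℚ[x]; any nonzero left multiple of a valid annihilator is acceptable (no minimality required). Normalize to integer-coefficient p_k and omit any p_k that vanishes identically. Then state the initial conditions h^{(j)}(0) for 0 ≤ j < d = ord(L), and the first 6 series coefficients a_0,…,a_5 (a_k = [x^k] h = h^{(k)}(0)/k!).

L = (-13248·x + 181440·x^3 + 186624·x^5)·Dx^2 + (-16 + 6048·x^2 + 66096·x^4 + 93312·x^6)·Dx^3 + (-828·x + 11340·x^3 + 11664·x^5)·Dx^4 + (-1 + 378·x^2 + 4131·x^4 + 5832·x^6)·Dx^5  (order 5).
h: a_k = 0, 0, -11/2, 0, 91/12, 0, …
ICs: h(0) = 0, h′(0) = 0, h′′(0) = -11, h′′′(0) = 0, h′′′′(0) = 182.

f: a_k = 0, -3, 0, 9, 0, -243/5, …
g: a_k = 0, -8, 0, 64/3, 0, -256/15, …
L₀ := lclm(L_f,L_g); ord L₀ ≤ 2+2.
∫: right-multiply L₀ by Dx.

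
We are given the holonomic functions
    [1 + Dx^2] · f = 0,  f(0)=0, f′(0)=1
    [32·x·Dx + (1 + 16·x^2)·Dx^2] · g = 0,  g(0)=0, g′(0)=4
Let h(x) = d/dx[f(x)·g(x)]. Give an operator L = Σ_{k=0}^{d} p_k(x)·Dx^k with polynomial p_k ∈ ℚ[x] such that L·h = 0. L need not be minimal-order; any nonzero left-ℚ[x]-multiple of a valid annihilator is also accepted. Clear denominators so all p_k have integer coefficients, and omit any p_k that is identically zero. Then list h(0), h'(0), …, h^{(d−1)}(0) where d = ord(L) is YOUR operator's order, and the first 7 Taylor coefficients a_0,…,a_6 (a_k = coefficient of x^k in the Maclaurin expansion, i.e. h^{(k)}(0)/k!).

L = (209105 + 6893664·x^2 + 261353216·x^4 + 52248576·x^6 - 2162688·x^8 - 60817408·x^10 + 16777216·x^12) + (108608·x + 9933824·x^3 + 133857280·x^5 + 44564480·x^7 + 20971520·x^9 + 67108864·x^11)·Dx + (210210 + 6980800·x^2 + 263314944·x^4 + 66224128·x^6 + 4063232·x^8 - 54525952·x^10 + 33554432·x^12)·Dx^2 + (108608·x + 9933824·x^3 + 133857280·x^5 + 44564480·x^7 + 20971520·x^9 + 67108864·x^11)·Dx^3 + (1105 + 87136·x^2 + 1961728·x^4 + 13975552·x^6 + 6225920·x^8 + 6291456·x^10 + 16777216·x^12)·Dx^4  (order 4).
h: a_k = 0, 8, 0, -88, 0, 3751/3, 0, …
ICs: h(0) = 0, h′(0) = 8, h′′(0) = 0, h′′′(0) = -528.

f: a_k = 0, 1, 0, -1/6, 0, 1/120, 0, …
g: a_k = 0, 4, 0, -64/3, 0, 1024/5, 0, …
f·g: L₀ = L_f ⊗_s L_g, ord ≤ 2·2.
Differentiate: ansatz ord ≤ ord L₀ ⇒ L.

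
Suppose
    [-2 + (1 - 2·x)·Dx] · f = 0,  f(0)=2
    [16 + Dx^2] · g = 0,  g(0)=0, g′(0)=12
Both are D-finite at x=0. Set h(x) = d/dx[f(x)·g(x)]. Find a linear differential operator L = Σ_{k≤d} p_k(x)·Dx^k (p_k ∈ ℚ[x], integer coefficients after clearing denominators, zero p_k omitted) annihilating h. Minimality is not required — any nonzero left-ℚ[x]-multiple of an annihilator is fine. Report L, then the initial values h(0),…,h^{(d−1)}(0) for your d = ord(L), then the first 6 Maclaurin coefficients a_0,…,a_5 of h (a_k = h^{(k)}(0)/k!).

L = (8 - 64·x + 64·x^2) + (-4 + 8·x)·Dx + (1 - 4·x + 4·x^2)·Dx^2  (order 2).
h: a_k = 24, 96, 96, 256, 896, 10752/5, …
ICs: h(0) = 24, h′(0) = 96.

f: a_k = 2, 4, 8, 16, 32, 64, …
g: a_k = 0, 12, 0, -32, 0, 128/5, …
f·g: L₀ = L_f ⊗_s L_g, ord ≤ 1·2.
Derive L from L₀ (diff closure).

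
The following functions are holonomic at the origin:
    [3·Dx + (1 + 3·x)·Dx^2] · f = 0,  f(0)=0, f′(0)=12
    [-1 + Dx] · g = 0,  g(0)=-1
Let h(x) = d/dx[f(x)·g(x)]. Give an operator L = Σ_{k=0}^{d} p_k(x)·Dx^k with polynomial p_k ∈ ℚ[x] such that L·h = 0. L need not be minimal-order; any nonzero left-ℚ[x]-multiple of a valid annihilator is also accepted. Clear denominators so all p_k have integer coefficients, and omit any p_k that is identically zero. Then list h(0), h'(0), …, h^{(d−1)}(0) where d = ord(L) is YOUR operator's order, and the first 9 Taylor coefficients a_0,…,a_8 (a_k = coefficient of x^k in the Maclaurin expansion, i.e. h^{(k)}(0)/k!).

f: a_k = 0, 12, -18, 36, -81, 972/5, -486, 8748/7, -6561/2, …
g: a_k = -1, -1, -1/2, -1/6, -1/24, -1/120, -1/720, -1/5040, -1/40320, …
h₀=f·g: eliminate ⇒ L₀, order ≤ 2·1.
h=h₀': d/dx-closure on L₀ ⇒ L.
L = (13 - 12·x + 9·x^2) + (-11 + 15·x - 18·x^2)·Dx + (-2 - 3·x + 9·x^2)·Dx^2  (order 2).
h: a_k = -12, 12, -72, 208, -1289/2, 3921/2, -89122/15, 269338/15, -12133959/224, …
ICs: h(0) = -12, h′(0) = 12.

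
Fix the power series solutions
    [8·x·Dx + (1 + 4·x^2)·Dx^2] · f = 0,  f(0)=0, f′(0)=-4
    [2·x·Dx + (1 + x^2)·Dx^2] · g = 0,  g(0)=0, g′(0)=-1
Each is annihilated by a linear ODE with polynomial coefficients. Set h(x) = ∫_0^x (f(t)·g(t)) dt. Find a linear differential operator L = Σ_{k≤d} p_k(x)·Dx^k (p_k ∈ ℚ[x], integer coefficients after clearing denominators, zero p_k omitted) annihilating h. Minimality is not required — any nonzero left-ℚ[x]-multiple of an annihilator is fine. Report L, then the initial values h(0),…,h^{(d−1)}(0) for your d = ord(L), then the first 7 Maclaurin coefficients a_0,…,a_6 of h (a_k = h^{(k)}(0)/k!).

L = (-96·x - 800·x^3 - 1024·x^5 + 640·x^7 + 1536·x^9)·Dx^2 + (-20 - 412·x^2 - 1440·x^4 - 896·x^6 + 2240·x^8 + 2304·x^10)·Dx^3 + (-40·x - 280·x^3 - 480·x^5 + 272·x^7 + 1280·x^9 + 768·x^11)·Dx^4 + (-1 - 10·x^2 - 29·x^4 + 116·x^8 + 160·x^10 + 64·x^12)·Dx^5  (order 5).
h: a_k = 0, 0, 0, 4/3, 0, -4/3, 0, …
ICs: h(0) = 0, h′(0) = 0, h′′(0) = 0, h′′′(0) = 8, h′′′′(0) = 0.

f: a_k = 0, -4, 0, 16/3, 0, -64/5, 0, …
g: a_k = 0, -1, 0, 1/3, 0, -1/5, 0, …
f·g: L₀ = L_f ⊗_s L_g, ord ≤ 2·2.
h=∫₀ˣh₀: take L = L₀·Dx.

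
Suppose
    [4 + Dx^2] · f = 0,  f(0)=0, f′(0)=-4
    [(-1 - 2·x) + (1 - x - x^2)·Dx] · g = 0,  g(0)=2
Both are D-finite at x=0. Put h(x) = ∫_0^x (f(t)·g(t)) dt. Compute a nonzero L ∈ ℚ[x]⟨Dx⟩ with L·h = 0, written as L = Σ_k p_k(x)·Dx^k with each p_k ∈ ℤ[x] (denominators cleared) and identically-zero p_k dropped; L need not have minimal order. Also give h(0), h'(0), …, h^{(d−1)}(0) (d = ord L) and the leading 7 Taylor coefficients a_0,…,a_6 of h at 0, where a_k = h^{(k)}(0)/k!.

L = (-2 + 4·x + 4·x^2)·Dx + (2 + 4·x)·Dx^2 + (-1 + x + x^2)·Dx^3  (order 3).
h: a_k = 0, 0, -4, -8/3, -8/3, -56/15, -76/15, …
ICs: h(0) = 0, h′(0) = 0, h′′(0) = -8.

f: a_k = 0, -4, 0, 8/3, 0, -8/15, 0, …
g: a_k = 2, 2, 4, 6, 10, 16, 26, …
h₀=f·g: eliminate ⇒ L₀, order ≤ 2·1.
h=∫h₀ ⇒ L = L₀·Dx.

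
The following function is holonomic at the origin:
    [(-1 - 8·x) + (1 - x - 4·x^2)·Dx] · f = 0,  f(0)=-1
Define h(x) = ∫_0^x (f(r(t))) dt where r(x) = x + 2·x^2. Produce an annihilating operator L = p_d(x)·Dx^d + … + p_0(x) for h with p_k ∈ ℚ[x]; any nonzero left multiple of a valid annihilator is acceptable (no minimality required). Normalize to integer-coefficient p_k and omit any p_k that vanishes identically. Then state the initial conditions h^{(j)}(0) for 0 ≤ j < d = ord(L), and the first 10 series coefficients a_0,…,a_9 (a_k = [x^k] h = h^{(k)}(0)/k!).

f: a_k = -1, -1, -5, -9, -29, -65, -181, -441, -1165, -2929, …
Change of var in L_f (x↦r) gives L₀.
∫: right-multiply L₀ by Dx.
L = (1 + 12·x + 48·x^2 + 64·x^3)·Dx + (-1 + x + 6·x^2 + 16·x^3 + 16·x^4)·Dx^2  (order 2).
h: a_k = 0, -1, -1/2, -7/3, -29/4, -103/5, -135/2, -1599/7, -6141/8, -23863/9, …
ICs: h(0) = 0, h′(0) = -1.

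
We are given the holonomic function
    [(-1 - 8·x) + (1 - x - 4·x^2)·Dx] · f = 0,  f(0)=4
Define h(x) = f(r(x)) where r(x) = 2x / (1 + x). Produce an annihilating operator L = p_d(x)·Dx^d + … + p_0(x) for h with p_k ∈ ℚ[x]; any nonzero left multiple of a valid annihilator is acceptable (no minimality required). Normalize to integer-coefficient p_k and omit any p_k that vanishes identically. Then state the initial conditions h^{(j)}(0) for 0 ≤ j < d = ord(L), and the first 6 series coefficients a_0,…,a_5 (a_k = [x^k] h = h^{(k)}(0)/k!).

f: a_k = 4, 4, 20, 36, 116, 260, …
L₀ from L_f via x↦r, Dx↦r'^{-1}Dx.
L = (2 + 34·x) + (-1 - x + 17·x^2 + 17·x^3)·Dx  (order 1).
h: a_k = 4, 8, 72, 136, 1224, 2312, …
ICs: h(0) = 4.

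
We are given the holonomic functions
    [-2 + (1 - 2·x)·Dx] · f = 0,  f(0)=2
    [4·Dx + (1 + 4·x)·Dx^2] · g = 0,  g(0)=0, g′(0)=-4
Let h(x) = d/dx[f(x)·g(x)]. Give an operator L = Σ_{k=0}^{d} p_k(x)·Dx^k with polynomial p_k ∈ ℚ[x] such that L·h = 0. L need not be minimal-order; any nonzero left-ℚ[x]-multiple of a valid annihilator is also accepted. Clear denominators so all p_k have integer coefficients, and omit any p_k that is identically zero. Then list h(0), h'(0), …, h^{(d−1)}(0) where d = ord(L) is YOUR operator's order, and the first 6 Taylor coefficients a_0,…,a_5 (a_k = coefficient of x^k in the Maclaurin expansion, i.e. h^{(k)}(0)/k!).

f: a_k = 2, 4, 8, 16, 32, 64, …
g: a_k = 0, -4, 8, -64/3, 64, -1024/5, …
h₀=f·g: eliminate ⇒ L₀, order ≤ 1·2.
Differentiate: ansatz ord ≤ ord L₀ ⇒ L.
L = 32 + (-2 + 40·x)·Dx + (-1 - 2·x + 8·x^2)·Dx^2  (order 2).
h: a_k = -8, 0, -128, 512/3, -4864/3, 21504/5, …
ICs: h(0) = -8, h′(0) = 0.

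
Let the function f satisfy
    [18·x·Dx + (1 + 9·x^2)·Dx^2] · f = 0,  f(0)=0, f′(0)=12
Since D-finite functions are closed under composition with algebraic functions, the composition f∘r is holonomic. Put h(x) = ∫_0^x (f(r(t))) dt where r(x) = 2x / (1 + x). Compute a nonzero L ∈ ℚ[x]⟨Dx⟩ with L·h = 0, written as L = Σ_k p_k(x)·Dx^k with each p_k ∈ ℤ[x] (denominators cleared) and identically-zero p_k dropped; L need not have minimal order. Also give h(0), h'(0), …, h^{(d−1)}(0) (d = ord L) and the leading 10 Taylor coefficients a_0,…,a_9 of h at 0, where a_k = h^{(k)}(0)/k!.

L = (2 + 74·x)·Dx^2 + (1 + 2·x + 37·x^2)·Dx^3  (order 3).
h: a_k = 0, 0, 12, -8, -66, 168, 3764/5, -28248/7, -62079/7, 302680/3, …
ICs: h(0) = 0, h′(0) = 0, h′′(0) = 24.

f: a_k = 0, 12, 0, -36, 0, 972/5, 0, -8748/7, 0, 8748, …
f∘r: x↦r, Dx↦Dx/r' in L_f ⇒ L₀.
h=∫₀ˣh₀: take L = L₀·Dx.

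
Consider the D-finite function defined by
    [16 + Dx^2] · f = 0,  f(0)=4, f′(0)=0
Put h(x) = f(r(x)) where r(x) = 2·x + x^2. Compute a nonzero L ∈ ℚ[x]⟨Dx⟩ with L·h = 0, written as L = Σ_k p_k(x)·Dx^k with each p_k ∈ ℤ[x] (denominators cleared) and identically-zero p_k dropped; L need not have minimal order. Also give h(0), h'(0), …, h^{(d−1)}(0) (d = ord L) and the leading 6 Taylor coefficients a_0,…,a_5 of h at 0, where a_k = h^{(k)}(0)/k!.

L = (64 + 192·x + 192·x^2 + 64·x^3) - Dx + (1 + x)·Dx^2  (order 2).
h: a_k = 4, 0, -128, -128, 1952/3, 4096/3, …
ICs: h(0) = 4, h′(0) = 0.

f: a_k = 4, 0, -32, 0, 128/3, 0, …
h₀=f(r): pull back L_f along r ⇒ L₀.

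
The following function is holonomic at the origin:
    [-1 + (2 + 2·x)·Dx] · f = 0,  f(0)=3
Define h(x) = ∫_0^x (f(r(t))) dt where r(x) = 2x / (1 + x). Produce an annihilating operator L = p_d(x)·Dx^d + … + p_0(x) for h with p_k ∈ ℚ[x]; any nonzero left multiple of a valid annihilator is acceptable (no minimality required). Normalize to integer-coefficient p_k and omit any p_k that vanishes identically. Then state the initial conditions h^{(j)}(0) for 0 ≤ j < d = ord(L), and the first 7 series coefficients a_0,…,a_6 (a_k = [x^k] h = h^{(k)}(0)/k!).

f: a_k = 3, 3/2, -3/8, 3/16, -15/128, 21/256, -63/1024, …
f∘r: x↦r, Dx↦Dx/r' in L_f ⇒ L₀.
h=∫h₀ ⇒ L = L₀·Dx.
L = -Dx + (1 + 4·x + 3·x^2)·Dx^2  (order 2).
h: a_k = 0, 3, 3/2, -3/2, 15/8, -111/40, 75/16, …
ICs: h(0) = 0, h′(0) = 3.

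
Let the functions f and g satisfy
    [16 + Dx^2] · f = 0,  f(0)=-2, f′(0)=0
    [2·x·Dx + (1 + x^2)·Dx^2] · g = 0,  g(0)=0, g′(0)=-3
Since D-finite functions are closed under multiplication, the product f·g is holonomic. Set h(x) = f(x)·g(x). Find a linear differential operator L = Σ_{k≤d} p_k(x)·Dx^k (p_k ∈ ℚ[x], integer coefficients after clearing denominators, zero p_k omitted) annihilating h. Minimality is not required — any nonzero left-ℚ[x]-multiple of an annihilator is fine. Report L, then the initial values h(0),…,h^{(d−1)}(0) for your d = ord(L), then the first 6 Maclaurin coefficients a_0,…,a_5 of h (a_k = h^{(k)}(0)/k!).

f: a_k = -2, 0, 16, 0, -64/3, 0, …
g: a_k = 0, -3, 0, 1, 0, -3/5, …
Sym-product of L_f,L_g gives L₀ (≤ ord 4).
L = (5440 + 19136·x^2 + 25856·x^4 + 16384·x^6 + 4096·x^8) + (1152·x + 3200·x^3 + 3072·x^5 + 1024·x^7)·Dx + (612 + 2252·x^2 + 3168·x^4 + 2048·x^6 + 512·x^8)·Dx^2 + (72·x + 200·x^3 + 192·x^5 + 64·x^7)·Dx^3 + (17 + 66·x^2 + 97·x^4 + 64·x^6 + 16·x^8)·Dx^4  (order 4).
h: a_k = 0, 6, 0, -50, 0, 406/5, …
ICs: h(0) = 0, h′(0) = 6, h′′(0) = 0, h′′′(0) = -300.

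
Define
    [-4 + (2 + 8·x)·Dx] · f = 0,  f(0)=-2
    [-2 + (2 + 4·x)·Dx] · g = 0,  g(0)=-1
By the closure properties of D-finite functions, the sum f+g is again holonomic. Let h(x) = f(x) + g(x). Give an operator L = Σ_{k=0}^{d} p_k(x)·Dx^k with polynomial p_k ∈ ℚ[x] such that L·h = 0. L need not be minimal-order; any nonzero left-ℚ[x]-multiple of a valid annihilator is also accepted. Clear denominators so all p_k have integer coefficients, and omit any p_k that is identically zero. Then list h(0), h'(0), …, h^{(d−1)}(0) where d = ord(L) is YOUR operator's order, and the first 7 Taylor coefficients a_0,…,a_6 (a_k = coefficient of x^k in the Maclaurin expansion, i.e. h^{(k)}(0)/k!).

L = -2 + (3 + 8·x)·Dx + (1 + 6·x + 8·x^2)·Dx^2  (order 2).
h: a_k = -3, -5, 9/2, -17/2, 165/8, -455/8, 2709/16, …
ICs: h(0) = -3, h′(0) = -5.

f: a_k = -2, -4, 4, -8, 20, -56, 168, …
g: a_k = -1, -1, 1/2, -1/2, 5/8, -7/8, 21/16, …
L₀ := lclm(L_f,L_g); ord L₀ ≤ 1+1.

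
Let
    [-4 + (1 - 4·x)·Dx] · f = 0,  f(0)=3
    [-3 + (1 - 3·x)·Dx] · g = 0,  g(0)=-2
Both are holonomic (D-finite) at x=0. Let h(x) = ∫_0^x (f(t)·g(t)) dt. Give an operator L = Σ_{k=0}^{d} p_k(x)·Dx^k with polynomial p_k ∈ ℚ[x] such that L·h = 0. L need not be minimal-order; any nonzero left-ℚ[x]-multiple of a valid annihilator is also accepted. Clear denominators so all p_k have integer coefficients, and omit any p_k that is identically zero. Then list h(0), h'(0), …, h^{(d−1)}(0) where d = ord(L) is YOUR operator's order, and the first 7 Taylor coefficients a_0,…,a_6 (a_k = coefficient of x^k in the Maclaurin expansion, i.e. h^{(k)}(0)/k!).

L = (-7 + 24·x)·Dx + (1 - 7·x + 12·x^2)·Dx^2  (order 2).
h: a_k = 0, -6, -21, -74, -525/2, -4686/5, -3367, …
ICs: h(0) = 0, h′(0) = -6.

f: a_k = 3, 12, 48, 192, 768, 3072, 12288, …
g: a_k = -2, -6, -18, -54, -162, -486, -1458, …
f·g: L₀ = L_f ⊗_s L_g, ord ≤ 1·1.
∫: right-multiply L₀ by Dx.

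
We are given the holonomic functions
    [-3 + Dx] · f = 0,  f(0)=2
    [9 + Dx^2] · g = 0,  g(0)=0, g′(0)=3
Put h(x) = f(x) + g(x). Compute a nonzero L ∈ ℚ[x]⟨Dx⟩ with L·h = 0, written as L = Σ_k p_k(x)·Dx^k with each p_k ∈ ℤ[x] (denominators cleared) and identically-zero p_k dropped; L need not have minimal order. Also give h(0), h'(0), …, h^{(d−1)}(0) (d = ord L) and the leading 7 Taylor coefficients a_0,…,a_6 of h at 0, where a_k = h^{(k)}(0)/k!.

L = -27 + 9·Dx - 3·Dx^2 + Dx^3  (order 3).
h: a_k = 2, 9, 9, 9/2, 27/4, 243/40, 81/40, …
ICs: h(0) = 2, h′(0) = 9, h′′(0) = 18.

f: a_k = 2, 6, 9, 9, 27/4, 81/20, 81/40, …
g: a_k = 0, 3, 0, -9/2, 0, 81/40, 0, …
h₀=f+g: left-lcm gives L₀, ord ≤ 3.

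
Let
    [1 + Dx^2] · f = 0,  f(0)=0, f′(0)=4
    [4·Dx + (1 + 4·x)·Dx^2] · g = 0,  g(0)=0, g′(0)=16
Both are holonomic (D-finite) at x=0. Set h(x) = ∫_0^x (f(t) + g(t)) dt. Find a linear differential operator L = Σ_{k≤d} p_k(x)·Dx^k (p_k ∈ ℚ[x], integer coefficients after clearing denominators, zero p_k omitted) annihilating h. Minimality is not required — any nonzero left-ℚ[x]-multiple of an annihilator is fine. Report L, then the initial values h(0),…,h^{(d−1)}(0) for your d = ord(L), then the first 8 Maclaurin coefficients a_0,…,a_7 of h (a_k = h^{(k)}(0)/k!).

f: a_k = 0, 4, 0, -2/3, 0, 1/30, 0, -1/1260, …
g: a_k = 0, 16, -32, 256/3, -256, 4096/5, -8192/3, 65536/7, …
L₀ := lclm(L_f,L_g); ord L₀ ≤ 2+2.
Integrate: L := L₀·Dx.
L = (388 + 32·x + 64·x^2)·Dx^2 + (33 + 140·x + 48·x^2 + 64·x^3)·Dx^3 + (388 + 32·x + 64·x^2)·Dx^4 + (33 + 140·x + 48·x^2 + 64·x^3)·Dx^5  (order 5).
h: a_k = 0, 0, 10, -32/3, 127/6, -256/5, 24577/180, -8192/21, …
ICs: h(0) = 0, h′(0) = 0, h′′(0) = 20, h′′′(0) = -64, h′′′′(0) = 508.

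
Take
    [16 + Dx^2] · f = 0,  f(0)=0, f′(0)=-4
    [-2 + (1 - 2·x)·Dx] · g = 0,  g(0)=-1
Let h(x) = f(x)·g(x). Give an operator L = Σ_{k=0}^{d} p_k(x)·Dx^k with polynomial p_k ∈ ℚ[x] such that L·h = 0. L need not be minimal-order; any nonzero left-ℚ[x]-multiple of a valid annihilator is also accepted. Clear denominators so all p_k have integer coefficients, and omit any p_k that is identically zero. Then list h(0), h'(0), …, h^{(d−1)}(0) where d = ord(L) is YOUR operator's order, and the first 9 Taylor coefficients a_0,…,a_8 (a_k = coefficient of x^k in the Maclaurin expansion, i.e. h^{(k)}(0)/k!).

L = (-16 + 32·x) + 4·Dx + (-1 + 2·x)·Dx^2  (order 2).
h: a_k = 0, 4, 8, 16/3, 32/3, 448/15, 896/15, 36608/315, 73216/315, …
ICs: h(0) = 0, h′(0) = 4.

f: a_k = 0, -4, 0, 32/3, 0, -128/15, 0, 1024/315, 0, …
g: a_k = -1, -2, -4, -8, -16, -32, -64, -128, -256, …
L₀ := L_f ⊗_s L_g (sym. prod.), ord ≤ 2.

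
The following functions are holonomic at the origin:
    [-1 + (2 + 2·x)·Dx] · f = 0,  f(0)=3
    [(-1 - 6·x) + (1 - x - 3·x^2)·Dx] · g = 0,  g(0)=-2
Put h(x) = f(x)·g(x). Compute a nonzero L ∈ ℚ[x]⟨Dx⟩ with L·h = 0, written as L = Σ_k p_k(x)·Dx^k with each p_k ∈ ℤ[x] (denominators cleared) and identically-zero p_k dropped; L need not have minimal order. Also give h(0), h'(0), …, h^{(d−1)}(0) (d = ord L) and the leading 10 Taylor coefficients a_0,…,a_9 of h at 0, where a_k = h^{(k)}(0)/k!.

L = (3 + 13·x + 9·x^2) + (-2 + 8·x^2 + 6·x^3)·Dx  (order 1).
h: a_k = -6, -9, -105/4, -429/8, -8457/64, -37527/128, -353013/512, -1606773/1024, -59596329/16384, -273445011/32768, …
ICs: h(0) = -6.

f: a_k = 3, 3/2, -3/8, 3/16, -15/128, 21/256, -63/1024, 99/2048, -1287/32768, 2145/65536, …
g: a_k = -2, -2, -8, -14, -38, -80, -194, -434, -1016, -2318, …
Product ⇒ symmetric product L₀, ord ≤ 1.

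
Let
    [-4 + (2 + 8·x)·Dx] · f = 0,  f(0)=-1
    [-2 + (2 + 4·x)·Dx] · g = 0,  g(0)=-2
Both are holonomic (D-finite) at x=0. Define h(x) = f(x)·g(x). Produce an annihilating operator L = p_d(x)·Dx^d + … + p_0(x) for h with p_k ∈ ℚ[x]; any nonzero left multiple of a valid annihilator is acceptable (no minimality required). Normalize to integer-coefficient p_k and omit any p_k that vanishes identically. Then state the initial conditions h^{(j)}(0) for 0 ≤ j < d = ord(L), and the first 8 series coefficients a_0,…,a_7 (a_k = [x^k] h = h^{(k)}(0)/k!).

L = (-3 - 8·x) + (1 + 6·x + 8·x^2)·Dx  (order 1).
h: a_k = 2, 6, -1, 3, -37/4, 117/4, -757/8, 2499/8, …
ICs: h(0) = 2.

f: a_k = -1, -2, 2, -4, 10, -28, 84, -264, …
g: a_k = -2, -2, 1, -1, 5/4, -7/4, 21/8, -33/8, …
Product ⇒ symmetric product L₀, ord ≤ 1.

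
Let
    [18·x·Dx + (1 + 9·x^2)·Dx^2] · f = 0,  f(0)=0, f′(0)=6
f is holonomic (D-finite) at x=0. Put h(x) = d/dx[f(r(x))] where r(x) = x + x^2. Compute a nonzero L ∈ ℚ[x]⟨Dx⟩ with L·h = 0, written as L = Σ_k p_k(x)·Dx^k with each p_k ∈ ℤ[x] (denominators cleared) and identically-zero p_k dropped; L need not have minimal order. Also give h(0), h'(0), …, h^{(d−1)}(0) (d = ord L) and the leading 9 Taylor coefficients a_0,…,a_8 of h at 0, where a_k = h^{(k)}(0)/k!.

f: a_k = 0, 6, 0, -18, 0, 486/5, 0, -4374/7, 0, …
f∘r: x↦r, Dx↦Dx/r' in L_f ⇒ L₀.
Differentiate: ansatz ord ≤ ord L₀ ⇒ L.
L = (-2 + 18·x + 72·x^2 + 108·x^3 + 54·x^4) + (1 + 2·x + 9·x^2 + 36·x^3 + 45·x^4 + 18·x^5)·Dx  (order 1).
h: a_k = 6, 12, -54, -216, 216, 2808, 2430, -27216, -74358, …
ICs: h(0) = 6.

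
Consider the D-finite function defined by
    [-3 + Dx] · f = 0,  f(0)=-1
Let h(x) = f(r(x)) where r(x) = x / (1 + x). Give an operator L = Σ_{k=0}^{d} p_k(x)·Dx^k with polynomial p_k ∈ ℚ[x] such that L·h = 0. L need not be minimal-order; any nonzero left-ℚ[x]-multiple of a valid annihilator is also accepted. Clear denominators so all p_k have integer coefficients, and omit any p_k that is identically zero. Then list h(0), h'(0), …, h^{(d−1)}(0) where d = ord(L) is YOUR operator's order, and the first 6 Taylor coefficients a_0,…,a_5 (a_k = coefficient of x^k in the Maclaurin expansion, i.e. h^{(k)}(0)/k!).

f: a_k = -1, -3, -9/2, -9/2, -27/8, -81/40, …
h₀=f(r): pull back L_f along r ⇒ L₀.
L = -3 + (1 + 2·x + x^2)·Dx  (order 1).
h: a_k = -1, -3, -3/2, 3/2, -3/8, -21/40, …
ICs: h(0) = -1.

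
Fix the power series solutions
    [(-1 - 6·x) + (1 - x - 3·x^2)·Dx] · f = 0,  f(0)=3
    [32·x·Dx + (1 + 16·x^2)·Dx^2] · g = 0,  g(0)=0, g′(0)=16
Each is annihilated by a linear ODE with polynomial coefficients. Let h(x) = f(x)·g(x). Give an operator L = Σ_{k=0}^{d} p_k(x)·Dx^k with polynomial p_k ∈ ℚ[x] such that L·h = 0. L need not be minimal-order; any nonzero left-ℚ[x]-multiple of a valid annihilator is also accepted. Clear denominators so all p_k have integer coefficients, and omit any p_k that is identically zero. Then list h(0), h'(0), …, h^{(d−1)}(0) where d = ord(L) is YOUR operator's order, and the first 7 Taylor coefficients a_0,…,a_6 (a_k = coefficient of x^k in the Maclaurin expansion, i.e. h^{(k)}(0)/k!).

f: a_k = 3, 3, 12, 21, 57, 120, 291, …
g: a_k = 0, 16, 0, -256/3, 0, 4096/5, 0, …
L₀ := L_f ⊗_s L_g (sym. prod.), ord ≤ 2.
L = (6 + 32·x + 288·x^2) + (2 - 20·x + 64·x^2 + 288·x^3)·Dx + (-1 + x - 13·x^2 + 16·x^3 + 48·x^4)·Dx^2  (order 2).
h: a_k = 0, 48, 48, -64, 80, 11728/5, 12928/5, …
ICs: h(0) = 0, h′(0) = 48.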